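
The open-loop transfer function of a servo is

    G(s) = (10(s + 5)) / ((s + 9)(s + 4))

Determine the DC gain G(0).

G(0) = 25/18 ≈ 1.389

At s = 0 each factor (s + a) contributes a and each (s^2 + bs + c) contributes c.
G(0) = 10·(5) / ((9) · (4)) = 50/36 = 25/18.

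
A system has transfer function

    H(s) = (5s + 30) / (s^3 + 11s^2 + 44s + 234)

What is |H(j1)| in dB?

|H(j1)|_dB ≈ -17.5 dB

Substitute s = j1: numerator = 30 + j5, denominator = 223 + j43.
|H(j1)| = |30 + j5| / |223 + j43| = 30.414 / 227.11 ≈ 0.1339.
In decibels: 20·log₁₀(0.1339) ≈ -17.5 dB.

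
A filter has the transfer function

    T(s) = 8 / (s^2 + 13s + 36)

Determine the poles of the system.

The poles are the roots of the denominator s^2 + 13s + 36 = 0.
Factoring: (s + 4)(s + 9) = 0, so s = -4 and s = -9.

s = -4, -9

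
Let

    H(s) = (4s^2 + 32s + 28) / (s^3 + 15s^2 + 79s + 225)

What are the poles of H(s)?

The poles are the roots of the denominator s^3 + 15s^2 + 79s + 225 = 0.
Trying s = -9: the polynomial evaluates to 0, so (s + 9) is a factor.
Dividing out leaves s^2 + 6s + 25 = 0.
The quadratic formula then gives s = -3 ± 4j.

s = -3 + 4j, -3 - 4j, -9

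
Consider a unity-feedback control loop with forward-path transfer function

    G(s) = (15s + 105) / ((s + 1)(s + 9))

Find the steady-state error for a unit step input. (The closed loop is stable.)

G(s) has no poles at the origin.
This is a Type 0 system. Kp = lim_{s→0} G(s) = 105/9 = 35/3.
e_ss = 1/(1 + Kp) = 1/(1 + 35/3) = 3/38 ≈ 0.07895.

e_ss = 0.07895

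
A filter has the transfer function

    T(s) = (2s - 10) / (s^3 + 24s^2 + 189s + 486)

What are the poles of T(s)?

The poles are the roots of the denominator s^3 + 24s^2 + 189s + 486 = 0.
Trying s = -9: the polynomial evaluates to 0, so (s + 9) is a factor.
Dividing out leaves s^2 + 15s + 54 = 0.
Factoring the quadratic: (s + 9)(s + 6) = 0.

s = -9, -9, -6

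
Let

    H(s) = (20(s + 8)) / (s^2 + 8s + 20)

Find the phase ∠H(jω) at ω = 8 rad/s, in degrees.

At s = j8: numerator = 160 + j160, denominator = -44 + j64.
∠H = ∠num − ∠den = 45° − (124.51°) = -79.51°.

∠H(j8) ≈ -79.51°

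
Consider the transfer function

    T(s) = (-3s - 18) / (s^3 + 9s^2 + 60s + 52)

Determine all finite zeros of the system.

s = -6

Set the numerator to zero: -3s - 18 = 0, i.e. -3·(s + 6) = 0.
So s = -6.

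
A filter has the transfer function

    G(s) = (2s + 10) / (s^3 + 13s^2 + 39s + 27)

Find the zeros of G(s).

s = -5

Set the numerator to zero: 2s + 10 = 0, i.e. 2·(s + 5) = 0.
So s = -5.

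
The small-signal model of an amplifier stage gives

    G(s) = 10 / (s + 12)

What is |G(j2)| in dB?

Substitute s = j2: numerator = 10, denominator = 12 + j2.
|G(j2)| = |10| / |12 + j2| = 10 / 12.166 ≈ 0.8220.
In decibels: 20·log₁₀(0.8220) ≈ -1.70 dB.

|G(j2)|_dB ≈ -1.70 dB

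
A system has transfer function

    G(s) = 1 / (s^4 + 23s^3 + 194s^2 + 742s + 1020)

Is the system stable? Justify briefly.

stable

The denominator s^4 + 23s^3 + 194s^2 + 742s + 1020 factors as (s + 3)(s^2 + 10s + 34)(s + 10), giving poles at s = -3, -5 ± 3j, -10.
Since all poles lie strictly in the left half-plane, the system is stable.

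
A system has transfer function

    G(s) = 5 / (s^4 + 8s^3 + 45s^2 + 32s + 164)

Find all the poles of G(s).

s = ±2j, -4 ± 5j

The poles are the roots of the denominator s^4 + 8s^3 + 45s^2 + 32s + 164 = 0.
No real roots exist; factor into two real quadratics: (s^2 + 4)(s^2 + 8s + 41) = 0.
Each quadratic gives a conjugate pair via the quadratic formula.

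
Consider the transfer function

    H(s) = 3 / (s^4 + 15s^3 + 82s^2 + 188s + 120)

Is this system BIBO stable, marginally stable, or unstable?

The denominator s^4 + 15s^3 + 82s^2 + 188s + 120 factors as (s + 6)(s + 1)(s^2 + 8s + 20), giving poles at s = -6, -1, -4 ± 2j.
Since all poles lie strictly in the left half-plane, the system is stable.

stable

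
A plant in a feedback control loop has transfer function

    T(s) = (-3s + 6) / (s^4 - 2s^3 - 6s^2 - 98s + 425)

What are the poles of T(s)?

s = 4 ± j, -3 ± 4j

The poles are the roots of the denominator s^4 - 2s^3 - 6s^2 - 98s + 425 = 0.
No real roots exist; factor into two real quadratics: (s^2 - 8s + 17)(s^2 + 6s + 25) = 0.
Each quadratic gives a conjugate pair via the quadratic formula.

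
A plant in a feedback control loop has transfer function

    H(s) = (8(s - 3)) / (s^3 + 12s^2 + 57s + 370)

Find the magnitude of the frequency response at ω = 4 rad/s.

|H(j4)| ≈ 0.1653

Substitute s = j4: numerator = -24 + j32, denominator = 178 + j164.
|H(j4)| = |-24 + j32| / |178 + j164| = 40 / 242.03 ≈ 0.1653.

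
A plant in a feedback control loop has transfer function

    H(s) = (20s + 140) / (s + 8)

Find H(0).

H(0) = 35/2 ≈ 17.50

Set s = 0: H(0) = (140) / (8) = 35/2.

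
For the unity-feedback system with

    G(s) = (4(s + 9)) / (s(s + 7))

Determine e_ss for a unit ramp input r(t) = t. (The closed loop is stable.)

G(s) has one pole at the origin.
This is a Type 1 system. Kv = lim_{s→0} s·G(s) = 36/7.
e_ss = 1/Kv = 1/(36/7) = 7/36 ≈ 0.1944.

e_ss = 0.1944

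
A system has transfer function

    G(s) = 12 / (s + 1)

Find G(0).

G(0) = 12

Set s = 0: G(0) = (12) / (1) = 12.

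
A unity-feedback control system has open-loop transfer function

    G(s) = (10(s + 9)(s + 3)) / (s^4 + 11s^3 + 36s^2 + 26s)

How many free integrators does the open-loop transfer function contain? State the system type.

The denominator has 1 factor of s at the origin (free integrator), so this is a Type 1 system.

Type 1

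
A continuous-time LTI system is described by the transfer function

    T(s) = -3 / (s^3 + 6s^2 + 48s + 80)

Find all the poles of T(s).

The poles are the roots of the denominator s^3 + 6s^2 + 48s + 80 = 0.
Trying s = -2: the polynomial evaluates to 0, so (s + 2) is a factor.
Dividing out leaves s^2 + 4s + 40 = 0.
The quadratic formula then gives s = -2 ± 6j.

s = -2 ± 6j, -2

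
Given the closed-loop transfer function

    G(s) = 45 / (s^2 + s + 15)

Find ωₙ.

Compare the denominator to the standard form s^2 + 2ζωₙs + ωₙ².
ωₙ² = 15, so ωₙ = √15 ≈ 3.873 rad/s.

ωₙ ≈ 3.873 rad/s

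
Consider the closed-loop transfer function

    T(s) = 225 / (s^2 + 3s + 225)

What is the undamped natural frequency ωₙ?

ωₙ = 15 rad/s

Compare the denominator to the standard form s^2 + 2ζωₙs + ωₙ².
ωₙ² = 225, so ωₙ = 15 rad/s.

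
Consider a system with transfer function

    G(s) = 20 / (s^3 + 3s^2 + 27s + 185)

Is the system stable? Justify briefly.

The denominator s^3 + 3s^2 + 27s + 185 factors as (s + 5)(s^2 - 2s + 37), giving poles at s = -5, 1 + 6j, 1 - 6j.
Since the pole(s) at s = 1 ± 6j lie in the right half-plane, the system is unstable.

unstable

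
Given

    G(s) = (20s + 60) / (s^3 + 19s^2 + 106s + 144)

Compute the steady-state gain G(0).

Set s = 0: G(0) = (60) / (144) = 5/12.

G(0) = 5/12 ≈ 0.4167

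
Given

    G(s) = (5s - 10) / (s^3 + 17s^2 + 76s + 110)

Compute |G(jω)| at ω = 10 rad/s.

|G(j10)| ≈ 0.03171

Substitute s = j10: numerator = -10 + j50, denominator = -1590 - j240.
|G(j10)| = |-10 + j50| / |-1590 - j240| = 50.990 / 1608.0 ≈ 0.03171.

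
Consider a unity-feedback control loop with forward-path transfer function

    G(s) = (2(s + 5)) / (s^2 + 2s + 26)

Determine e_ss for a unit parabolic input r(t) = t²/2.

G(s) has no poles at the origin.
This is a Type 0 system; Ka = lim_{s→0} s^2·G(s) = 0, so the steady-state error for a parabola input is infinite.

e_ss = ∞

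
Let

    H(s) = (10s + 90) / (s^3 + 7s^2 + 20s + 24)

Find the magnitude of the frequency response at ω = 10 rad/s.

|H(j10)| ≈ 0.1285

Substitute s = j10: numerator = 90 + j100, denominator = -676 - j800.
|H(j10)| = |90 + j100| / |-676 - j800| = 134.54 / 1047.4 ≈ 0.1285.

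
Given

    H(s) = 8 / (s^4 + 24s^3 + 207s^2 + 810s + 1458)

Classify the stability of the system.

The denominator s^4 + 24s^3 + 207s^2 + 810s + 1458 factors as (s + 9)^2(s^2 + 6s + 18), giving poles at s = -9, -3 ± 3j, -9.
Since all poles lie strictly in the left half-plane, the system is stable.

stable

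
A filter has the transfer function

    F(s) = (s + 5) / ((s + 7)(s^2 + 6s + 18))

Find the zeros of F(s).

s = -5

Set the numerator to zero: s + 5 = 0.
So s = -5.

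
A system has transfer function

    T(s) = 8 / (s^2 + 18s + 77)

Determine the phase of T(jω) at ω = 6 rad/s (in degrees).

∠T(j6) ≈ -69.21°

At s = j6: numerator = 8, denominator = 41 + j108.
∠T = ∠num − ∠den = 0° − (69.212°) = -69.21°.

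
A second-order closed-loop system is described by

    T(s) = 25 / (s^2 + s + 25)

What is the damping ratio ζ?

Compare the denominator to the standard form s^2 + 2ζωₙs + ωₙ².
ωₙ² = 25, so ωₙ = 5 rad/s.
2ζωₙ = 1, so ζ = 1/(2·5) = 0.1.

ζ = 0.1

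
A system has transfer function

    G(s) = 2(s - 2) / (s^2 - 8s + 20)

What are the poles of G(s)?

s = 4 + 2j, 4 - 2j

The poles are the roots of the denominator s^2 - 8s + 20 = 0.
Using the quadratic formula: s = (8 ± √(-16))/2 = 4 ± 2j.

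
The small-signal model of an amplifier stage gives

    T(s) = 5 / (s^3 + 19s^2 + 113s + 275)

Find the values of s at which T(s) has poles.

s = -4 ± 3j, -11

The poles are the roots of the denominator s^3 + 19s^2 + 113s + 275 = 0.
Trying s = -11: the polynomial evaluates to 0, so (s + 11) is a factor.
Dividing out leaves s^2 + 8s + 25 = 0.
The quadratic formula then gives s = -4 ± 3j.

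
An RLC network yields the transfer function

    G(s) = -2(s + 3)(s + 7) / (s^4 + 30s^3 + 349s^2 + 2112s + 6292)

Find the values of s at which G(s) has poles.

s = -11, -11, -4 + 6j, -4 - 6j

The poles are the roots of the denominator s^4 + 30s^3 + 349s^2 + 2112s + 6292 = 0.
Trying s = -11: the polynomial evaluates to 0, so (s + 11) is a factor.
Dividing out leaves s^3 + 19s^2 + 140s + 572 = 0.
This factors further as (s + 11)(s^2 + 8s + 52) = 0.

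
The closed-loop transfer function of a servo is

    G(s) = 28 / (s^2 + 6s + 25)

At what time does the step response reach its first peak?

t_p ≈ 0.7854 s

Comparing s^2 + 6s + 25 to s^2 + 2ζωₙs + ωₙ²: ωₙ = 5 rad/s and ζ = 6/(2·5) = 0.6.
ζωₙ = 6/2 = 3, so ω_d = ωₙ√(1−ζ²) = √(ωₙ² − (ζωₙ)²) = √(25 − 3²) = √16 = 4 rad/s.
t_p = π/ω_d = π/4 ≈ 0.7854 s.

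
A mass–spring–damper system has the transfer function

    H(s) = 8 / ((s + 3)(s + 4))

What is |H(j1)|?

Substitute s = j1: numerator = 8, denominator = 11 + j7.
|H(j1)| = |8| / |11 + j7| = 8 / 13.038 ≈ 0.6136.

|H(j1)| ≈ 0.6136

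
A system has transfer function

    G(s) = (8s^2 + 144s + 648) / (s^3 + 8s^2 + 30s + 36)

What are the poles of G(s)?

The poles are the roots of the denominator s^3 + 8s^2 + 30s + 36 = 0.
Trying s = -2: the polynomial evaluates to 0, so (s + 2) is a factor.
Dividing out leaves s^2 + 6s + 18 = 0.
The quadratic formula then gives s = -3 ± 3j.

s = -3 + 3j, -3 - 3j, -2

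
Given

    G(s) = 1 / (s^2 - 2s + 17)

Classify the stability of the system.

unstable

The denominator s^2 - 2s + 17 factors as (s^2 - 2s + 17), giving poles at s = 1 ± 4j.
Since the pole(s) at s = 1 ± 4j lie in the right half-plane, the system is unstable.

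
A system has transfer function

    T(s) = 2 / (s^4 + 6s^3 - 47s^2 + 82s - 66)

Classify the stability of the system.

The denominator s^4 + 6s^3 - 47s^2 + 82s - 66 factors as (s^2 - 2s + 2)(s - 3)(s + 11), giving poles at s = 1 ± j, 3, -11.
Since the pole(s) at s = 1 + j, 1 - j, 3 lie in the right half-plane, the system is unstable.

unstable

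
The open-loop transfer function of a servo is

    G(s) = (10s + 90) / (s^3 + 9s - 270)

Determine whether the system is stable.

The denominator s^3 + 9s - 270 factors as (s^2 + 6s + 45)(s - 6), giving poles at s = -3 ± 6j, 6.
Since the pole(s) at s = 6 lie in the right half-plane, the system is unstable.

unstable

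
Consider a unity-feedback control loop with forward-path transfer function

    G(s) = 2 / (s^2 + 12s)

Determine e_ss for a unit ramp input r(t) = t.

G(s) has one pole at the origin.
This is a Type 1 system. Kv = lim_{s→0} s·G(s) = 2/12 = 1/6.
e_ss = 1/Kv = 1/(1/6) = 6.

e_ss = 6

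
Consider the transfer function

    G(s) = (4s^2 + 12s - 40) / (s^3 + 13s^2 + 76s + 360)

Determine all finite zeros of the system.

Set the numerator to zero: 4s^2 + 12s - 40 = 0, i.e. 4·(s^2 + 3s - 10) = 0.
Factoring: (s + 5)(s - 2) = 0.

s = -5, 2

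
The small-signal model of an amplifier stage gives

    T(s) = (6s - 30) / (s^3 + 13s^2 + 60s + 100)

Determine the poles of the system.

The poles are the roots of the denominator s^3 + 13s^2 + 60s + 100 = 0.
Trying s = -5: the polynomial evaluates to 0, so (s + 5) is a factor.
Dividing out leaves s^2 + 8s + 20 = 0.
The quadratic formula then gives s = -4 ± 2j.

s = -4 ± 2j, -5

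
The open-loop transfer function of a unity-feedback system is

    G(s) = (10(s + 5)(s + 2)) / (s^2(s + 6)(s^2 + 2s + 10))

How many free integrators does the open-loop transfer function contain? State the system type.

The denominator has 2 factors of s at the origin (free integrators), so this is a Type 2 system.

Type 2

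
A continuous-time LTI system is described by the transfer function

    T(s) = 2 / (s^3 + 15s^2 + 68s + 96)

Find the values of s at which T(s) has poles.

s = -8, -4, -3

The poles are the roots of the denominator s^3 + 15s^2 + 68s + 96 = 0.
Trying s = -8: the polynomial evaluates to 0, so (s + 8) is a factor.
Dividing out leaves s^2 + 7s + 12 = 0.
Factoring the quadratic: (s + 4)(s + 3) = 0.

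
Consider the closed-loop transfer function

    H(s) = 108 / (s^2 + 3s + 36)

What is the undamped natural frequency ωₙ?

ωₙ = 6 rad/s

Compare the denominator to the standard form s^2 + 2ζωₙs + ωₙ².
ωₙ² = 36, so ωₙ = 6 rad/s.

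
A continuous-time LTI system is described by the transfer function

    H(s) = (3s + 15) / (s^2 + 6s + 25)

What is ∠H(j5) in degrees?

∠H(j5) ≈ -45°

At s = j5: numerator = 15 + j15, denominator = j30.
∠H = ∠num − ∠den = 45° − (90°) = -45°.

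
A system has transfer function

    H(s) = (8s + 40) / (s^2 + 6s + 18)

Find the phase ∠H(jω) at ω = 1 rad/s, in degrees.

∠H(j1) ≈ -8.130°

At s = j1: numerator = 40 + j8, denominator = 17 + j6.
∠H = ∠num − ∠den = 11.310° − (19.440°) = -8.130°.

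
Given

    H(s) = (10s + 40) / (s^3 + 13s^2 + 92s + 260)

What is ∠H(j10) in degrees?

At s = j10: numerator = 40 + j100, denominator = -1040 - j80.
∠H = ∠num − ∠den = 68.199° − (-175.60°) = 243.8°, which wraps to -116.2°.

∠H(j10) ≈ -116.2°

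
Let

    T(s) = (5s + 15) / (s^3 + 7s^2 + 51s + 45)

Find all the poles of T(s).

The poles are the roots of the denominator s^3 + 7s^2 + 51s + 45 = 0.
Trying s = -1: the polynomial evaluates to 0, so (s + 1) is a factor.
Dividing out leaves s^2 + 6s + 45 = 0.
The quadratic formula then gives s = -3 ± 6j.

s = -3 ± 6j, -1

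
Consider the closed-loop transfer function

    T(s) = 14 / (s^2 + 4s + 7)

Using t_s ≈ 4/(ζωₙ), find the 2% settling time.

Comparing s^2 + 4s + 7 to s^2 + 2ζωₙs + ωₙ²: ωₙ = √7 ≈ 2.646 rad/s and ζ = 4/(2·√7) ≈ 0.7559.
ζωₙ = 4/2 = 2, so t_s ≈ 4/(ζωₙ) = 4/2 = 2 s.

t_s ≈ 2 s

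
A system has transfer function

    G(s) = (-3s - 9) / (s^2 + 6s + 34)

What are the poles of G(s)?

The poles are the roots of the denominator s^2 + 6s + 34 = 0.
Using the quadratic formula: s = (-6 ± √(-100))/2 = -3 ± 5j.

s = -3 ± 5j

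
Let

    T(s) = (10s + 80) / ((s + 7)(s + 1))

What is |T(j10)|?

|T(j10)| ≈ 1.044

Substitute s = j10: numerator = 80 + j100, denominator = -93 + j80.
|T(j10)| = |80 + j100| / |-93 + j80| = 128.06 / 122.67 ≈ 1.044.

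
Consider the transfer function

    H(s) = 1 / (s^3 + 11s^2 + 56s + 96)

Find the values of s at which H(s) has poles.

s = -4 + 4j, -4 - 4j, -3

The poles are the roots of the denominator s^3 + 11s^2 + 56s + 96 = 0.
Trying s = -3: the polynomial evaluates to 0, so (s + 3) is a factor.
Dividing out leaves s^2 + 8s + 32 = 0.
The quadratic formula then gives s = -4 ± 4j.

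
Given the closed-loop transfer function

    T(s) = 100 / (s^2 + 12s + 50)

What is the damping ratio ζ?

Compare the denominator to the standard form s^2 + 2ζωₙs + ωₙ².
ωₙ² = 50, so ωₙ = √50 ≈ 7.071 rad/s.
2ζωₙ = 12, so ζ = 12/(2·√50) ≈ 0.8485.

ζ ≈ 0.8485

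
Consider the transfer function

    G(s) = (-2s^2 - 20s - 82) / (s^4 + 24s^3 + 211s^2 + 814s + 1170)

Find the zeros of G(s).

s = -5 ± 4j

Set the numerator to zero: -2s^2 - 20s - 82 = 0, i.e. -2·(s^2 + 10s + 41) = 0.
Factoring: (s^2 + 10s + 41) = 0.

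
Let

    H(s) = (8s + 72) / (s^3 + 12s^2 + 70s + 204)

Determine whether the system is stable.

stable

The denominator s^3 + 12s^2 + 70s + 204 factors as (s^2 + 6s + 34)(s + 6), giving poles at s = -3 ± 5j, -6.
Since all poles lie strictly in the left half-plane, the system is stable.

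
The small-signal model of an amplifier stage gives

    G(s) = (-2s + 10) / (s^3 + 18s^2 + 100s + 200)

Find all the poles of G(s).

s = -4 + 2j, -4 - 2j, -10

The poles are the roots of the denominator s^3 + 18s^2 + 100s + 200 = 0.
Trying s = -10: the polynomial evaluates to 0, so (s + 10) is a factor.
Dividing out leaves s^2 + 8s + 20 = 0.
The quadratic formula then gives s = -4 ± 2j.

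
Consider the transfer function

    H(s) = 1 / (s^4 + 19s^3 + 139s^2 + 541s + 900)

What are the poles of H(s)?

s = -3 ± 4j, -9, -4

The poles are the roots of the denominator s^4 + 19s^3 + 139s^2 + 541s + 900 = 0.
Trying s = -9: the polynomial evaluates to 0, so (s + 9) is a factor.
Dividing out leaves s^3 + 10s^2 + 49s + 100 = 0.
This factors further as (s^2 + 6s + 25)(s + 4) = 0.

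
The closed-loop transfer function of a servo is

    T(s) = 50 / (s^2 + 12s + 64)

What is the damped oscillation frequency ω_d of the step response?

ω_d ≈ 5.292 rad/s

Comparing s^2 + 12s + 64 to s^2 + 2ζωₙs + ωₙ²: ωₙ = 8 rad/s and ζ = 12/(2·8) = 0.75.
ζωₙ = 12/2 = 6, so ω_d = ωₙ√(1−ζ²) = √(ωₙ² − (ζωₙ)²) = √(64 − 6²) = √28 ≈ 5.292 rad/s.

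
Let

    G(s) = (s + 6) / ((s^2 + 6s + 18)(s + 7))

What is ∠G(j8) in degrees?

At s = j8: numerator = 6 + j8, denominator = -706 - j32.
∠G = ∠num − ∠den = 53.130° − (-177.40°) = 230.5°, which wraps to -129.5°.

∠G(j8) ≈ -129.5°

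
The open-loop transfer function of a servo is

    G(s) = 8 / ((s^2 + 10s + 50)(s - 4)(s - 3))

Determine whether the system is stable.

unstable

The poles can be read from the denominator factors: s = -5 + 5j, -5 - 5j, 4, 3.
Since the pole(s) at s = 4, 3 lie in the right half-plane, the system is unstable.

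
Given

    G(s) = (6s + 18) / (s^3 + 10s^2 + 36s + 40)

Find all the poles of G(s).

s = -4 + 2j, -4 - 2j, -2

The poles are the roots of the denominator s^3 + 10s^2 + 36s + 40 = 0.
Trying s = -2: the polynomial evaluates to 0, so (s + 2) is a factor.
Dividing out leaves s^2 + 8s + 20 = 0.
The quadratic formula then gives s = -4 ± 2j.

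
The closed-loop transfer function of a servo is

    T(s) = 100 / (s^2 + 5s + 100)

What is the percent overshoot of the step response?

Comparing s^2 + 5s + 100 to s^2 + 2ζωₙs + ωₙ²: ωₙ = 10 rad/s and ζ = 5/(2·10) = 0.25.
%OS = 100·exp(−πζ/√(1−ζ²)) = 100·exp(−π·0.25/√(1−0.25²)) ≈ 44.4%.

%OS ≈ 44.4%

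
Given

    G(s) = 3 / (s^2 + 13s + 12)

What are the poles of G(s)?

The poles are the roots of the denominator s^2 + 13s + 12 = 0.
Factoring: (s + 12)(s + 1) = 0, so s = -12 and s = -1.

s = -12, -1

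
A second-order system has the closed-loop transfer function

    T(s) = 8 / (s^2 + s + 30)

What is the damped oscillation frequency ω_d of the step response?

Comparing s^2 + s + 30 to s^2 + 2ζωₙs + ωₙ²: ωₙ = √30 ≈ 5.477 rad/s and ζ = 1/(2·√30) ≈ 0.09129.
ζωₙ = 1/2 = 0.5, so ω_d = ωₙ√(1−ζ²) = √(ωₙ² − (ζωₙ)²) = √(30 − 0.5²) = √29.75 ≈ 5.454 rad/s.

ω_d ≈ 5.454 rad/s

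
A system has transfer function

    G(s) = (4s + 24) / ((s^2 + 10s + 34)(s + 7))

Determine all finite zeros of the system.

s = -6

Set the numerator to zero: 4s + 24 = 0, i.e. 4·(s + 6) = 0.
So s = -6.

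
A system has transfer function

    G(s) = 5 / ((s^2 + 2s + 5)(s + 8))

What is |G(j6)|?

Substitute s = j6: numerator = 5, denominator = -320 - j90.
|G(j6)| = |5| / |-320 - j90| = 5 / 332.42 ≈ 0.01504.

|G(j6)| ≈ 0.01504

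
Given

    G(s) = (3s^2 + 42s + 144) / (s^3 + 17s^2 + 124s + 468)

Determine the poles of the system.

The poles are the roots of the denominator s^3 + 17s^2 + 124s + 468 = 0.
Trying s = -9: the polynomial evaluates to 0, so (s + 9) is a factor.
Dividing out leaves s^2 + 8s + 52 = 0.
The quadratic formula then gives s = -4 ± 6j.

s = -4 + 6j, -4 - 6j, -9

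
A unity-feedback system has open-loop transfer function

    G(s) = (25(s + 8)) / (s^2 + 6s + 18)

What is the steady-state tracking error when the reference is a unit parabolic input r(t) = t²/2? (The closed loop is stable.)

G(s) has no poles at the origin.
This is a Type 0 system; Ka = lim_{s→0} s^2·G(s) = 0, so the steady-state error for a parabola input is infinite.

e_ss = ∞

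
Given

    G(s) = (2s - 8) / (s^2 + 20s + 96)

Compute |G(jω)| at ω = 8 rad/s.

|G(j8)| ≈ 0.1096

Substitute s = j8: numerator = -8 + j16, denominator = 32 + j160.
|G(j8)| = |-8 + j16| / |32 + j160| = 17.889 / 163.17 ≈ 0.1096.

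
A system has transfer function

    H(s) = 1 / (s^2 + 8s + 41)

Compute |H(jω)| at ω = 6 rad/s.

Substitute s = j6: numerator = 1, denominator = 5 + j48.
|H(j6)| = |1| / |5 + j48| = 1 / 48.260 ≈ 0.02072.

|H(j6)| ≈ 0.02072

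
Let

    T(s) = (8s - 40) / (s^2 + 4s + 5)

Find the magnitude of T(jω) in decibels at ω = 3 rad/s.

Substitute s = j3: numerator = -40 + j24, denominator = -4 + j12.
|T(j3)| = |-40 + j24| / |-4 + j12| = 46.648 / 12.649 ≈ 3.688.
In decibels: 20·log₁₀(3.688) ≈ 11.3 dB.

|T(j3)|_dB ≈ 11.3 dB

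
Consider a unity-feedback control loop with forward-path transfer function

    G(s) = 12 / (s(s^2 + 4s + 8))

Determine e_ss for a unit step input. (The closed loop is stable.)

G(s) has one pole at the origin.
This is a Type 1 system; for a step input the steady-state error is zero.

e_ss = 0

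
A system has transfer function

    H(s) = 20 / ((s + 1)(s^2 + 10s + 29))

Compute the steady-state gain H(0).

At s = 0 each factor (s + a) contributes a and each (s^2 + bs + c) contributes c.
H(0) = 20·1 / ((1) · (29)) = 20/29 = 20/29.

H(0) = 20/29 ≈ 0.6897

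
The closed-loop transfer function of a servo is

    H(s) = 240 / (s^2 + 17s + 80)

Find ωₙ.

Compare the denominator to the standard form s^2 + 2ζωₙs + ωₙ².
ωₙ² = 80, so ωₙ = √80 ≈ 8.944 rad/s.

ωₙ ≈ 8.944 rad/s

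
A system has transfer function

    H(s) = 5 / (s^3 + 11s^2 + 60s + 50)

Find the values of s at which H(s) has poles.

The poles are the roots of the denominator s^3 + 11s^2 + 60s + 50 = 0.
Trying s = -1: the polynomial evaluates to 0, so (s + 1) is a factor.
Dividing out leaves s^2 + 10s + 50 = 0.
The quadratic formula then gives s = -5 ± 5j.

s = -5 ± 5j, -1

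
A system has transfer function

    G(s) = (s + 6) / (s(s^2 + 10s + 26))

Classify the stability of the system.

marginally stable

The poles can be read from the denominator factors: s = 0, -5 + j, -5 - j.
Since the simple pole(s) at s = 0 lie on the jω-axis with none in the right half-plane, the system is marginally stable.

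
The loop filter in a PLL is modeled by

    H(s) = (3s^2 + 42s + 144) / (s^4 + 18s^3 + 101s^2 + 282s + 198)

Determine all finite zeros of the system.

Set the numerator to zero: 3s^2 + 42s + 144 = 0, i.e. 3·(s^2 + 14s + 48) = 0.
Factoring: (s + 8)(s + 6) = 0.

s = -8, -6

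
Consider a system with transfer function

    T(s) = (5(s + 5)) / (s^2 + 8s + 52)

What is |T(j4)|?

Substitute s = j4: numerator = 25 + j20, denominator = 36 + j32.
|T(j4)| = |25 + j20| / |36 + j32| = 32.016 / 48.166 ≈ 0.6647.

|T(j4)| ≈ 0.6647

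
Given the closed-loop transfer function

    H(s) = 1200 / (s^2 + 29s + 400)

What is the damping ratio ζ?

ζ = 0.725

Compare the denominator to the standard form s^2 + 2ζωₙs + ωₙ².
ωₙ² = 400, so ωₙ = 20 rad/s.
2ζωₙ = 29, so ζ = 29/(2·20) = 0.725.
With ζ = 0.725 the response is underdamped.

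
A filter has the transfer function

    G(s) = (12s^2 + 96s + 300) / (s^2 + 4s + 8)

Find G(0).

G(0) = 75/2 ≈ 37.50

Set s = 0: G(0) = (300) / (8) = 75/2.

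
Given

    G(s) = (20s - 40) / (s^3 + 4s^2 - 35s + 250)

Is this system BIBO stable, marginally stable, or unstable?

The denominator s^3 + 4s^2 - 35s + 250 factors as (s + 10)(s^2 - 6s + 25), giving poles at s = -10, 3 + 4j, 3 - 4j.
Since the pole(s) at s = 3 + 4j, 3 - 4j lie in the right half-plane, the system is unstable.

unstable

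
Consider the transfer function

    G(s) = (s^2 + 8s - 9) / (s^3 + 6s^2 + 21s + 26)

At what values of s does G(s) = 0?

Set the numerator to zero: s^2 + 8s - 9 = 0.
Factoring: (s + 9)(s - 1) = 0.

s = -9, 1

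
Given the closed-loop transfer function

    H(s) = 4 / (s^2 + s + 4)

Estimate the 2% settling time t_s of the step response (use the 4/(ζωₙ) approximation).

Comparing s^2 + s + 4 to s^2 + 2ζωₙs + ωₙ²: ωₙ = 2 rad/s and ζ = 1/(2·2) = 0.25.
ζωₙ = 1/2 = 0.5, so t_s ≈ 4/(ζωₙ) = 4/0.5 = 8 s.

t_s ≈ 8 s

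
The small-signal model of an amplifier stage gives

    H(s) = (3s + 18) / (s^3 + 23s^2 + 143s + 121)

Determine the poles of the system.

The poles are the roots of the denominator s^3 + 23s^2 + 143s + 121 = 0.
Trying s = -11: the polynomial evaluates to 0, so (s + 11) is a factor.
Dividing out leaves s^2 + 12s + 11 = 0.
Factoring the quadratic: (s + 1)(s + 11) = 0.

s = -11, -1, -11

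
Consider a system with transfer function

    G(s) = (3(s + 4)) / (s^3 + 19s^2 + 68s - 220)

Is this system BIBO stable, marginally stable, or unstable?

unstable

The denominator s^3 + 19s^2 + 68s - 220 factors as (s - 2)(s + 11)(s + 10), giving poles at s = 2, -11, -10.
Since the pole(s) at s = 2 lie in the right half-plane, the system is unstable.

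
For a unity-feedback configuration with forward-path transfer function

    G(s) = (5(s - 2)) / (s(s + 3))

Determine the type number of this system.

The denominator has 1 factor of s at the origin (free integrator), so this is a Type 1 system.

Type 1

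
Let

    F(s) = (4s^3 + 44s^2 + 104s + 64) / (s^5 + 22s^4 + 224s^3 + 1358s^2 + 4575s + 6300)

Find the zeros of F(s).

s = -8, -2, -1

Set the numerator to zero: 4s^3 + 44s^2 + 104s + 64 = 0, i.e. 4·(s^3 + 11s^2 + 26s + 16) = 0.
Factoring: (s + 8)(s + 2)(s + 1) = 0.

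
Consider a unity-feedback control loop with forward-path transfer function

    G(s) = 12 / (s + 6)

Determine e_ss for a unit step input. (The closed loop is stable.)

G(s) has no poles at the origin.
This is a Type 0 system. Kp = lim_{s→0} G(s) = 12/6 = 2.
e_ss = 1/(1 + Kp) = 1/(1 + 2) = 1/3 ≈ 0.3333.

e_ss = 0.3333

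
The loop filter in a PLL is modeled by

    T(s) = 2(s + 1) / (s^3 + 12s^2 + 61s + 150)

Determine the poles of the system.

The poles are the roots of the denominator s^3 + 12s^2 + 61s + 150 = 0.
Trying s = -6: the polynomial evaluates to 0, so (s + 6) is a factor.
Dividing out leaves s^2 + 6s + 25 = 0.
The quadratic formula then gives s = -3 ± 4j.

s = -3 + 4j, -3 - 4j, -6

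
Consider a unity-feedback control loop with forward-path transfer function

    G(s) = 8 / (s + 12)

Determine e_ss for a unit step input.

e_ss = 0.6000

G(s) has no poles at the origin.
This is a Type 0 system. Kp = lim_{s→0} G(s) = 8/12 = 2/3.
e_ss = 1/(1 + Kp) = 1/(1 + 2/3) = 3/5 ≈ 0.6000.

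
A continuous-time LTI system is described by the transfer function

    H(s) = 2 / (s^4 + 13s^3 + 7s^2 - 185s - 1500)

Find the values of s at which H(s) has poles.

s = -3 ± 4j, 5, -12

The poles are the roots of the denominator s^4 + 13s^3 + 7s^2 - 185s - 1500 = 0.
Trying s = 5: the polynomial evaluates to 0, so (s - 5) is a factor.
Dividing out leaves s^3 + 18s^2 + 97s + 300 = 0.
This factors further as (s^2 + 6s + 25)(s + 12) = 0.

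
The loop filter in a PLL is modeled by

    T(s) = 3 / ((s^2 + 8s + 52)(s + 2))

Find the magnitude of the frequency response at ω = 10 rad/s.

|T(j10)| ≈ 0.003153

Substitute s = j10: numerator = 3, denominator = -896 - j320.
|T(j10)| = |3| / |-896 - j320| = 3 / 951.43 ≈ 0.003153.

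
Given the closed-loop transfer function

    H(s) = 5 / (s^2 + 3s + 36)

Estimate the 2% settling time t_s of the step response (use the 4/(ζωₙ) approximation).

Comparing s^2 + 3s + 36 to s^2 + 2ζωₙs + ωₙ²: ωₙ = 6 rad/s and ζ = 3/(2·6) = 0.25.
ζωₙ = 3/2 = 1.5, so t_s ≈ 4/(ζωₙ) = 4/1.5 ≈ 2.667 s.

t_s ≈ 2.667 s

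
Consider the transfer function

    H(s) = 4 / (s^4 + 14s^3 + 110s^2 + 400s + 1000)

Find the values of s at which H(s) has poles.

s = -2 ± 4j, -5 ± 5j

The poles are the roots of the denominator s^4 + 14s^3 + 110s^2 + 400s + 1000 = 0.
No real roots exist; factor into two real quadratics: (s^2 + 4s + 20)(s^2 + 10s + 50) = 0.
Each quadratic gives a conjugate pair via the quadratic formula.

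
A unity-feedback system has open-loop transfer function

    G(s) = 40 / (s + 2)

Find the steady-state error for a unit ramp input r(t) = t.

G(s) has no poles at the origin.
This is a Type 0 system; Kv = lim_{s→0} s·G(s) = 0, so the steady-state error for a ramp input is infinite.

e_ss = ∞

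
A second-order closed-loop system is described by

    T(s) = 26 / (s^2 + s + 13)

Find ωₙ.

ωₙ ≈ 3.606 rad/s

Compare the denominator to the standard form s^2 + 2ζωₙs + ωₙ².
ωₙ² = 13, so ωₙ = √13 ≈ 3.606 rad/s.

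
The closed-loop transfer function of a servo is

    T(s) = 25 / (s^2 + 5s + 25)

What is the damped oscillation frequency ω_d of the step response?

ω_d ≈ 4.330 rad/s

Comparing s^2 + 5s + 25 to s^2 + 2ζωₙs + ωₙ²: ωₙ = 5 rad/s and ζ = 5/(2·5) = 0.5.
ζωₙ = 5/2 = 2.5, so ω_d = ωₙ√(1−ζ²) = √(ωₙ² − (ζωₙ)²) = √(25 − 2.5²) = √18.75 ≈ 4.330 rad/s.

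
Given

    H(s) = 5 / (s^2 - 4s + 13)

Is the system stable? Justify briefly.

The denominator s^2 - 4s + 13 factors as (s^2 - 4s + 13), giving poles at s = 2 + 3j, 2 - 3j.
Since the pole(s) at s = 2 + 3j, 2 - 3j lie in the right half-plane, the system is unstable.

unstable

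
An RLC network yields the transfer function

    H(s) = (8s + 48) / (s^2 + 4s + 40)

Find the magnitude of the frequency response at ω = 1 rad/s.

|H(j1)| ≈ 1.241

Substitute s = j1: numerator = 48 + j8, denominator = 39 + j4.
|H(j1)| = |48 + j8| / |39 + j4| = 48.662 / 39.205 ≈ 1.241.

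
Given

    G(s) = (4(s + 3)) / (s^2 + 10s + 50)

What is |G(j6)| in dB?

|G(j6)|_dB ≈ -7.22 dB

Substitute s = j6: numerator = 12 + j24, denominator = 14 + j60.
|G(j6)| = |12 + j24| / |14 + j60| = 26.833 / 61.612 ≈ 0.4355.
In decibels: 20·log₁₀(0.4355) ≈ -7.22 dB.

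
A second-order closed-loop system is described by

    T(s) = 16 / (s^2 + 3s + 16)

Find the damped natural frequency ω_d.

ω_d ≈ 3.708 rad/s

Comparing s^2 + 3s + 16 to s^2 + 2ζωₙs + ωₙ²: ωₙ = 4 rad/s and ζ = 3/(2·4) = 0.375.
ζωₙ = 3/2 = 1.5, so ω_d = ωₙ√(1−ζ²) = √(ωₙ² − (ζωₙ)²) = √(16 − 1.5²) = √13.75 ≈ 3.708 rad/s.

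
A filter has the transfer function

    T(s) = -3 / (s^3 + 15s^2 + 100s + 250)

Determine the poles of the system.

s = -5 ± 5j, -5

The poles are the roots of the denominator s^3 + 15s^2 + 100s + 250 = 0.
Trying s = -5: the polynomial evaluates to 0, so (s + 5) is a factor.
Dividing out leaves s^2 + 10s + 50 = 0.
The quadratic formula then gives s = -5 ± 5j.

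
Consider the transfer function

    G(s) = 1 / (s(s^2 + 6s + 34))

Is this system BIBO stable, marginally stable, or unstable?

The poles can be read from the denominator factors: s = 0, -3 + 5j, -3 - 5j.
Since the simple pole(s) at s = 0 lie on the jω-axis with none in the right half-plane, the system is marginally stable.

marginally stable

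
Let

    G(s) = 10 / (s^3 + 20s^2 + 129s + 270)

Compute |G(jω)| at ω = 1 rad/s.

|G(j1)| ≈ 0.03560

Substitute s = j1: numerator = 10, denominator = 250 + j128.
|G(j1)| = |10| / |250 + j128| = 10 / 280.86 ≈ 0.03560.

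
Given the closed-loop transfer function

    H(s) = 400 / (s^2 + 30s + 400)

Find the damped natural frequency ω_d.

ω_d ≈ 13.23 rad/s

Comparing s^2 + 30s + 400 to s^2 + 2ζωₙs + ωₙ²: ωₙ = 20 rad/s and ζ = 30/(2·20) = 0.75.
ζωₙ = 30/2 = 15, so ω_d = ωₙ√(1−ζ²) = √(ωₙ² − (ζωₙ)²) = √(400 − 15²) = √175 ≈ 13.23 rad/s.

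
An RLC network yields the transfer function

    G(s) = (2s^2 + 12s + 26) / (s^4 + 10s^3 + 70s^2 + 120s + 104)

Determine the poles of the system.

The poles are the roots of the denominator s^4 + 10s^3 + 70s^2 + 120s + 104 = 0.
No real roots exist; factor into two real quadratics: (s^2 + 8s + 52)(s^2 + 2s + 2) = 0.
Each quadratic gives a conjugate pair via the quadratic formula.

s = -4 + 6j, -4 - 6j, -1 + j, -1 - j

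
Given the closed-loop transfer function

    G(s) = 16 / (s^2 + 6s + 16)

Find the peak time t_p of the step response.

Comparing s^2 + 6s + 16 to s^2 + 2ζωₙs + ωₙ²: ωₙ = 4 rad/s and ζ = 6/(2·4) = 0.75.
ζωₙ = 6/2 = 3, so ω_d = ωₙ√(1−ζ²) = √(ωₙ² − (ζωₙ)²) = √(16 − 3²) = √7 ≈ 2.646 rad/s.
t_p = π/ω_d = π/2.646 ≈ 1.187 s.

t_p ≈ 1.187 s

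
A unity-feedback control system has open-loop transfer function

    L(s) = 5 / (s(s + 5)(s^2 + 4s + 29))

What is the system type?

Type 1

The denominator has 1 factor of s at the origin (free integrator), so this is a Type 1 system.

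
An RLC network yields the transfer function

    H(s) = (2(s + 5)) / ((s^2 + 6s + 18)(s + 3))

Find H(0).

H(0) = 5/27 ≈ 0.1852

At s = 0 each factor (s + a) contributes a and each (s^2 + bs + c) contributes c.
H(0) = 2·(5) / ((18) · (3)) = 10/54 = 5/27.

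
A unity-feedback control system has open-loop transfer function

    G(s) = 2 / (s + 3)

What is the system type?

Type 0

The denominator has no factor of s at the origin — no free integrator — so this is a Type 0 system.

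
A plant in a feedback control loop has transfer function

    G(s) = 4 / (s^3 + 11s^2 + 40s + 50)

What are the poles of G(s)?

The poles are the roots of the denominator s^3 + 11s^2 + 40s + 50 = 0.
Trying s = -5: the polynomial evaluates to 0, so (s + 5) is a factor.
Dividing out leaves s^2 + 6s + 10 = 0.
The quadratic formula then gives s = -3 ± 1j.

s = -5, -3 ± j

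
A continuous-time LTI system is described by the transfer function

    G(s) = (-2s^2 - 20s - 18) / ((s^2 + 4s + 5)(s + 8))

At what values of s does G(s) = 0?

s = -1, -9

Set the numerator to zero: -2s^2 - 20s - 18 = 0, i.e. -2·(s^2 + 10s + 9) = 0.
Factoring: (s + 1)(s + 9) = 0.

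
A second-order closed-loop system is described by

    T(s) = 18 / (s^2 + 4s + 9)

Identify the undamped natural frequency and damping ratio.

ωₙ = 3 rad/s, ζ ≈ 0.6667

Compare the denominator to the standard form s^2 + 2ζωₙs + ωₙ².
ωₙ² = 9, so ωₙ = 3 rad/s.
2ζωₙ = 4, so ζ = 4/(2·3) ≈ 0.6667.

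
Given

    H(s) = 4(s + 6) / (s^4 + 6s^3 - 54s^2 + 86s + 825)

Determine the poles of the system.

s = 4 ± 3j, -11, -3

The poles are the roots of the denominator s^4 + 6s^3 - 54s^2 + 86s + 825 = 0.
Trying s = -11: the polynomial evaluates to 0, so (s + 11) is a factor.
Dividing out leaves s^3 - 5s^2 + s + 75 = 0.
This factors further as (s^2 - 8s + 25)(s + 3) = 0.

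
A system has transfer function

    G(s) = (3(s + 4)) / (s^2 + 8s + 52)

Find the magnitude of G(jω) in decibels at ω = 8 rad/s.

Substitute s = j8: numerator = 12 + j24, denominator = -12 + j64.
|G(j8)| = |12 + j24| / |-12 + j64| = 26.833 / 65.115 ≈ 0.4121.
In decibels: 20·log₁₀(0.4121) ≈ -7.70 dB.

|G(j8)|_dB ≈ -7.70 dB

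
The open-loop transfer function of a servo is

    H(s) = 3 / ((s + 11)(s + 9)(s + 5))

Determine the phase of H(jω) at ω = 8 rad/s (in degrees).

At s = j8: numerator = 3, denominator = -1105 + j1080.
∠H = ∠num − ∠den = 0° − (135.66°) = -135.7°.

∠H(j8) ≈ -135.7°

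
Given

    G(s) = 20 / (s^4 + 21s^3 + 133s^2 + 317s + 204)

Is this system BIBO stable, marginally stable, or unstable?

stable

The denominator s^4 + 21s^3 + 133s^2 + 317s + 204 factors as (s + 12)(s^2 + 8s + 17)(s + 1), giving poles at s = -12, -4 + j, -4 - j, -1.
Since all poles lie strictly in the left half-plane, the system is stable.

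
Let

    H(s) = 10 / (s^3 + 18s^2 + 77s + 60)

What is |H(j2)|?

|H(j2)| ≈ 0.06826

Substitute s = j2: numerator = 10, denominator = -12 + j146.
|H(j2)| = |10| / |-12 + j146| = 10 / 146.49 ≈ 0.06826.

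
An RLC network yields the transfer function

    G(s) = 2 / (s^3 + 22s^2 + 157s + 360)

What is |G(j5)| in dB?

Substitute s = j5: numerator = 2, denominator = -190 + j660.
|G(j5)| = |2| / |-190 + j660| = 2 / 686.80 ≈ 0.002912.
In decibels: 20·log₁₀(0.002912) ≈ -50.7 dB.

|G(j5)|_dB ≈ -50.7 dB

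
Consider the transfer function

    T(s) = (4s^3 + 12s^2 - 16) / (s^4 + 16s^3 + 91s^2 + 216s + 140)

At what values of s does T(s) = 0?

Set the numerator to zero: 4s^3 + 12s^2 - 16 = 0, i.e. 4·(s^3 + 3s^2 - 4) = 0.
Factoring: (s - 1)(s + 2)^2 = 0.

s = 1, -2, -2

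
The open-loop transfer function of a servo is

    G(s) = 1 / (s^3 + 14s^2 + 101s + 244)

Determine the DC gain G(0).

G(0) = 1/244 ≈ 0.004098

Set s = 0: G(0) = (1) / (244) = 1/244.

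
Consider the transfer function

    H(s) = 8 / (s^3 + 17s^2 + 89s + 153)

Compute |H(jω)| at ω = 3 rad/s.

Substitute s = j3: numerator = 8, denominator = j240.
|H(j3)| = |8| / |j240| = 8 / 240 ≈ 0.03333.

|H(j3)| ≈ 0.03333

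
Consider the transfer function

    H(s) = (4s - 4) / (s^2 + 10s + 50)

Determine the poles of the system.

s = -5 + 5j, -5 - 5j

The poles are the roots of the denominator s^2 + 10s + 50 = 0.
Using the quadratic formula: s = (-10 ± √(-100))/2 = -5 ± 5j.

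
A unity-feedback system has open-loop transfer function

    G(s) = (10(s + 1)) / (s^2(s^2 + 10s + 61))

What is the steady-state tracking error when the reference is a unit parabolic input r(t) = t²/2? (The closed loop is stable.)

G(s) has 2 poles at the origin.
This is a Type 2 system. Ka = lim_{s→0} s^2·G(s) = 10/61.
e_ss = 1/Ka = 1/(10/61) = 61/10 ≈ 6.100.

e_ss = 6.100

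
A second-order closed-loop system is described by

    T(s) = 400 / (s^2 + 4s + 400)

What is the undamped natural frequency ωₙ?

Compare the denominator to the standard form s^2 + 2ζωₙs + ωₙ².
ωₙ² = 400, so ωₙ = 20 rad/s.

ωₙ = 20 rad/s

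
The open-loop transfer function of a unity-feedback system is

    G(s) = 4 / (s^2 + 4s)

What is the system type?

Type 1

Factor s from the denominator: s^2 + 4s = s·(s + 4).
There is 1 pole at the origin, so the system is Type 1.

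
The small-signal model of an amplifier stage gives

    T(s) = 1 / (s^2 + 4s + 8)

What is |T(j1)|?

|T(j1)| ≈ 0.1240

Substitute s = j1: numerator = 1, denominator = 7 + j4.
|T(j1)| = |1| / |7 + j4| = 1 / 8.0623 ≈ 0.1240.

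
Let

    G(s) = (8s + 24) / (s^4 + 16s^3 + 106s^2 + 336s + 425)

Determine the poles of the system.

s = -4 + j, -4 - j, -4 + 3j, -4 - 3j

The poles are the roots of the denominator s^4 + 16s^3 + 106s^2 + 336s + 425 = 0.
No real roots exist; factor into two real quadratics: (s^2 + 8s + 17)(s^2 + 8s + 25) = 0.
Each quadratic gives a conjugate pair via the quadratic formula.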